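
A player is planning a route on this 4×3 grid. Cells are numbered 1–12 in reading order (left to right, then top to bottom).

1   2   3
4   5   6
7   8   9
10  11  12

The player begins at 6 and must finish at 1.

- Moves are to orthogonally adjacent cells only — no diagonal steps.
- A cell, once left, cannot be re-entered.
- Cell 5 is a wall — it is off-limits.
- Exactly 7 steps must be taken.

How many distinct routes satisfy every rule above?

Need simple routes of exactly 7 moves from 6 to 1 (Manhattan distance 3, so 2 moves are spent on a detour and 2 undoing it).
Enumerating: 6 9 12 11 8 7 4 1 | 6 9 12 11 10 7 4 1 | 6 9 8 11 10 7 4 1.
That gives 3 routes.

3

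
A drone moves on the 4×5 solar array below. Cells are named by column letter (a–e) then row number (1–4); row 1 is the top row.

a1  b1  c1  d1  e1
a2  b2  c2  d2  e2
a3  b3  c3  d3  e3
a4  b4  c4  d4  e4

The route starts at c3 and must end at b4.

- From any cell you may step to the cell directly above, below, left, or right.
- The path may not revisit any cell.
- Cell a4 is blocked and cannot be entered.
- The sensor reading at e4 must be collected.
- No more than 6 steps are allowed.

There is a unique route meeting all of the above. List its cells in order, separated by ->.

The 6-move cap with required stops at e4 leaves no slack for detours.
Route from c3: 2× right (reaching e3), down to e4, 3× left (reaching b4) — 6 moves in all.
Check: all required cells visited; 6 ≤ 6 moves.

c3 -> d3 -> e3 -> e4 -> d4 -> c4 -> b4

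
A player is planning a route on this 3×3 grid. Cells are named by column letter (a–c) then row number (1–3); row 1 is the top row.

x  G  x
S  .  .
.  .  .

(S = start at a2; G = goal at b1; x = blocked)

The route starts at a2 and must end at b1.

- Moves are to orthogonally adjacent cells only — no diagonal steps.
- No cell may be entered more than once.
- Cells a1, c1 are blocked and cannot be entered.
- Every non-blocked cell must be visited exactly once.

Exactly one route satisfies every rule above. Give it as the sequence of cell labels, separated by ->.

Need to visit all 7 open cells exactly once, starting at a2 and ending at b1.
Cell c3 has only two open neighbours (c2 and b3), so the path must pass straight through it: one of those is the cell it's entered from and the other is where it exits.
Route from a2: down 1 to a3, right 2 to c3, up 1 to c2, left 1 to b2, up 1 to b1 — 6 moves in all.
Check: all 7 open cells covered.

a2 -> a3 -> b3 -> c3 -> c2 -> b2 -> b1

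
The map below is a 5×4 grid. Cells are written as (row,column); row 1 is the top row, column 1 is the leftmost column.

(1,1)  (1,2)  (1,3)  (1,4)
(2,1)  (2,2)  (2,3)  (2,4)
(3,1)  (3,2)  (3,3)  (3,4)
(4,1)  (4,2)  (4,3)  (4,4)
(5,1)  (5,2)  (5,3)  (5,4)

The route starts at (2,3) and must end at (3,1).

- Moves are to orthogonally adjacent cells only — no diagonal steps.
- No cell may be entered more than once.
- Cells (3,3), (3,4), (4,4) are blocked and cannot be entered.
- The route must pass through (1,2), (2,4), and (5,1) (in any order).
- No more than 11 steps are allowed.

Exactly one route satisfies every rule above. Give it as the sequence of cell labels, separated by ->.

The budget equals the shortest possible length, so every move has to be on a shortest route through the required cells.
Route from (2,3): right 1 to (2,4), up 1 to (1,4), left 2 to (1,2), down 4 to (5,2), left 1 to (5,1), up 2 to (3,1) — 11 moves in all.
Check: all required cells visited; 11 ≤ 11 moves.

(2,3) -> (2,4) -> (1,4) -> (1,3) -> (1,2) -> (2,2) -> (3,2) -> (4,2) -> (5,2) -> (5,1) -> (4,1) -> (3,1)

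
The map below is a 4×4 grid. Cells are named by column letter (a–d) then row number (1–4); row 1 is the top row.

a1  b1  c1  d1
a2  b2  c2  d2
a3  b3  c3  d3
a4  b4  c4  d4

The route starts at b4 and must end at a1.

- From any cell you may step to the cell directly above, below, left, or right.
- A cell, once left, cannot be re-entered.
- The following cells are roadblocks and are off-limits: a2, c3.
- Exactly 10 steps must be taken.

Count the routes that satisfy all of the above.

Need simple routes of exactly 10 moves from b4 to a1 (Manhattan distance 4, so 3 moves are spent on a detour and 3 undoing it).
Enumerating: b4 a4 a3 b3 b2 c2 d2 d1 c1 b1 a1 | b4 c4 d4 d3 d2 d1 c1 c2 b2 b1 a1.
That gives 2 routes.

2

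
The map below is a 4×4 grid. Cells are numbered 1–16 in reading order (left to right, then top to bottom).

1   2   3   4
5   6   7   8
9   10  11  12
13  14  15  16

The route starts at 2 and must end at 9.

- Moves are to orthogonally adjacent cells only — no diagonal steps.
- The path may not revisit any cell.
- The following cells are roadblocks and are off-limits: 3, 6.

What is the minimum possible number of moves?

3

The Manhattan distance from 2 to 9 is |1−3| + |2−1| = 3, so at least 3 moves are needed.
A route of 3 moves achieves this: 2 → 1 → 5 → 9.
Since 3 matches the lower bound, it is optimal.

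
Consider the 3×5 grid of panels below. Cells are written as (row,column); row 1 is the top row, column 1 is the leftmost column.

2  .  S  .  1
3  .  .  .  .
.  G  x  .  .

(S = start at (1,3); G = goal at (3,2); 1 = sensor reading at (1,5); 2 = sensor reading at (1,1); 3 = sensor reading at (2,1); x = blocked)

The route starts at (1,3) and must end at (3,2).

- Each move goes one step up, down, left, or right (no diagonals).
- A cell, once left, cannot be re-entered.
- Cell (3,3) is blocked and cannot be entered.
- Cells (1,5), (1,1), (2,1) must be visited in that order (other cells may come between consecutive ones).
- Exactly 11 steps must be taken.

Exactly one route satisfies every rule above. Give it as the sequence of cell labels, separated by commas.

(1,3), (1,4), (1,5), (2,5), (2,4), (2,3), (2,2), (1,2), (1,1), (2,1), (3,1), (3,2)

The waypoints must appear in the order (1,5), (1,1), (2,1), with no cell reused.
Route from (1,3): right 2 to (1,5), down 1 to (2,5), left 3 to (2,2), up 1 to (1,2), left 1 to (1,1), down 2 to (3,1), right 1 to (3,2) — 11 moves in all.
Check: order respected (1 at step 2, 2 at step 8, 3 at step 9); 11 moves as required.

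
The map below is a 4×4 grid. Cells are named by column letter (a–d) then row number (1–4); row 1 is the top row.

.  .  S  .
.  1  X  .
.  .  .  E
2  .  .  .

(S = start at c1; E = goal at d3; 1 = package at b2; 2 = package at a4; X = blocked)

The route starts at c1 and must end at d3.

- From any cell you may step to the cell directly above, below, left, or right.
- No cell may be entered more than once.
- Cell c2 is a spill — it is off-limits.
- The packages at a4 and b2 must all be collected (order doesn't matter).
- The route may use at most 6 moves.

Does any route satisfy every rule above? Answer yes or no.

Even ignoring the no-revisit rule, getting from c1 to d3, taking the cheapest ordering c1 → b2 → a4 → d3 needs at least 2 + 3 + 4 = 9 moves (Manhattan distance per leg), which exceeds the 6-move limit.

no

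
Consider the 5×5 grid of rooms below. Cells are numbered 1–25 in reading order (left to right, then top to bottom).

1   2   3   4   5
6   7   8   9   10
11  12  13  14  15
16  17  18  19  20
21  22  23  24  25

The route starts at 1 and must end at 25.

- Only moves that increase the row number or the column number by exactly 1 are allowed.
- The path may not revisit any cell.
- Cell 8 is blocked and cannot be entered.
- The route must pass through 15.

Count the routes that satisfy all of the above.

6

A right/down-only route from 1 to 25 makes exactly 4 down-moves and 4 right-moves in some order.
With no other constraints that would be C(8,4) = 70 routes.
Split at 15 and multiply the segment counts (each segment already excludes blocked cells): 1→15: 6; 15→25: 1; product = 6.
That gives 6 routes.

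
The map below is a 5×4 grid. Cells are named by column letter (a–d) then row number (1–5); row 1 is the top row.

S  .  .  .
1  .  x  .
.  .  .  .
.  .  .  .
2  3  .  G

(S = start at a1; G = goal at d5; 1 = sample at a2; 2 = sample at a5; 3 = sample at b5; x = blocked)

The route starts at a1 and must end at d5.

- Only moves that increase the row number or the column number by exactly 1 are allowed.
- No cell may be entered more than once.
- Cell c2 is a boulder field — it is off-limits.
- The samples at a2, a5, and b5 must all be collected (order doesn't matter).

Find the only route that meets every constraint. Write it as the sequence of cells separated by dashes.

a1 - a2 - a3 - a4 - a5 - b5 - c5 - d5

Moves only go right or down, so the column and row indices never decrease.
Route from a1: down 4 to a5, right 3 to d5 — 7 moves in all.
Check: all required cells visited.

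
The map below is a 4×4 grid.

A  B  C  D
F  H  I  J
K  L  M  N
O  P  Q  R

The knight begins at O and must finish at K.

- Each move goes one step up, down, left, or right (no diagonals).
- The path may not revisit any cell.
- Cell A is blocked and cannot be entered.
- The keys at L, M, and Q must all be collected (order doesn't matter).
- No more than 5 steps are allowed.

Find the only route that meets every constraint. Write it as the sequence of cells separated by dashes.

Any route must reach L, M, and Q and still end at K within 5 moves, so the order of the required stops is forced.
Route from O: right 2 to Q, up 1 to M, left 2 to K — 5 moves in all.
Check: all required cells visited; 5 ≤ 5 moves.

O - P - Q - M - L - K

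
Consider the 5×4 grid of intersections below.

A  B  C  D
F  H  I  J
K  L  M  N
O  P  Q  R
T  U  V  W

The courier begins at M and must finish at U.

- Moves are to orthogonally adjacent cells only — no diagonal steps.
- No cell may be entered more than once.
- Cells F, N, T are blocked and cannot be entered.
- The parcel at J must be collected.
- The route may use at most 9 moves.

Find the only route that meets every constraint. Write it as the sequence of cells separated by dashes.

M - I - J - D - C - B - H - L - P - U

The 9-move cap with required stops at J leaves no slack for detours.
Route from M: up 1 to I, right 1 to J, up 1 to D, left 2 to B, down 4 to U — 9 moves in all.
Check: all required cells visited; 9 ≤ 9 moves.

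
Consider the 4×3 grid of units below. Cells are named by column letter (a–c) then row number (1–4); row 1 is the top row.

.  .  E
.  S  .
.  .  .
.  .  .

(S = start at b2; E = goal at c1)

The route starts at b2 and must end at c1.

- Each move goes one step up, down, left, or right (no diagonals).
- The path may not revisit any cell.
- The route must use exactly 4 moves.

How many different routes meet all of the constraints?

Need simple routes of exactly 4 moves from b2 to c1 (Manhattan distance 2, so 1 moves are spent on a detour and 1 undoing it).
Enumerating: b2 b3 c3 c2 c1 | b2 a2 a1 b1 c1.
That gives 2 routes.

2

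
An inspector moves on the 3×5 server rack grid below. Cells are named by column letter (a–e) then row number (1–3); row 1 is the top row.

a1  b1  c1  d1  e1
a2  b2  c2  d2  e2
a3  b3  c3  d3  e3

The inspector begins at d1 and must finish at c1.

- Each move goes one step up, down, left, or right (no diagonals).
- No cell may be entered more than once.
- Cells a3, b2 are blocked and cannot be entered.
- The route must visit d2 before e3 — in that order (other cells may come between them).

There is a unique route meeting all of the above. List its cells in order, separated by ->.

d1 -> d2 -> e2 -> e3 -> d3 -> c3 -> c2 -> c1

The waypoints must appear in the order d2, e3, with no cell reused.
Route from d1: down 1 to d2, right 1 to e2, down 1 to e3, left 2 to c3, up 2 to c1 — 7 moves in all.
Check: order respected (d2 at step 1, e3 at step 3).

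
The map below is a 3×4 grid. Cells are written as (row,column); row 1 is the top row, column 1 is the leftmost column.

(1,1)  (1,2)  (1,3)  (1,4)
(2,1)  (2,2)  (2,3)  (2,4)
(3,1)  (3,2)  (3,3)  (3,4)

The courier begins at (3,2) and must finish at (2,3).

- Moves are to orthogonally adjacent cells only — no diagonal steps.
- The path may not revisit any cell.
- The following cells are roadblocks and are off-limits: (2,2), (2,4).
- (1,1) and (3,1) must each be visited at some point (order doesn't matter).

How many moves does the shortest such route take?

Any route passes through (1,1) and (3,1) in some order between (3,2) and (2,3). Summing Manhattan distances along each leg and taking the cheapest ordering ((3,2) → (3,1) → (1,1) → (2,3)) gives a lower bound of 1 + 2 + 3 = 6 moves.
A route of 6 moves achieves this: (3,2) → (3,1) → (2,1) → (1,1) → (1,2) → (1,3) → (2,3).
Since 6 matches the lower bound, it is optimal.

6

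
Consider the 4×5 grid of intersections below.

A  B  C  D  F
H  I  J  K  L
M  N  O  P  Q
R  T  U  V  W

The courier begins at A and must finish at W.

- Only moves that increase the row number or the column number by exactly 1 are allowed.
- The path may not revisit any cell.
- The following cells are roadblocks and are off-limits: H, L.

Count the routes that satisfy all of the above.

A right/down-only route from A to W makes exactly 3 down-moves and 4 right-moves in some order.
With no other constraints that would be C(7,3) = 35 routes.
Subtract routes through each blocked cell (inclusion–exclusion for overlaps): − through H: 15 − through L: 5 + through H&L: 1 → 16.
That gives 16 routes.

16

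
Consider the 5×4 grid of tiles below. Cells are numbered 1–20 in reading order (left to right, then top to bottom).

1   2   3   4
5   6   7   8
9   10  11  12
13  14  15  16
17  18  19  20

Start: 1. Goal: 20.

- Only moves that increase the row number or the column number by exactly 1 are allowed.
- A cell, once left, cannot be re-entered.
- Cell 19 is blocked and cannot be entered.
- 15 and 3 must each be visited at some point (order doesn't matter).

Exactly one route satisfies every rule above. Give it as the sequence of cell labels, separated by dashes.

Moves only go right or down, so the column and row indices never decrease.
Route from 1: 2× right (reaching 3), 3× down (reaching 15), right to 16, down to 20 — 7 moves in all.
Check: all required cells visited.

1 - 2 - 3 - 7 - 11 - 15 - 16 - 20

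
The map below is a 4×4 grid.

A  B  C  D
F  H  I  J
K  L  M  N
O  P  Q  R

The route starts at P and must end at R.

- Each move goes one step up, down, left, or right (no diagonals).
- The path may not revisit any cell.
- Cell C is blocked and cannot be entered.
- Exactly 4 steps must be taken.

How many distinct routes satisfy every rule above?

3

Need simple routes of exactly 4 moves from P to R (Manhattan distance 2, so 1 moves are spent on a detour and 1 undoing it).
Enumerating: P L M Q R | P L M N R | P Q M N R.
That gives 3 routes.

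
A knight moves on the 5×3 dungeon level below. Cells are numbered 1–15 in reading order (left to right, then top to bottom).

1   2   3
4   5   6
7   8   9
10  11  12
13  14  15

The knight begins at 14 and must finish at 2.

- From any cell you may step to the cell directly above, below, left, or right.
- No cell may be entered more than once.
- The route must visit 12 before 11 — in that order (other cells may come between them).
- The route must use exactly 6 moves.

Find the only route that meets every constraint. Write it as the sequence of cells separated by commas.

The waypoints must appear in the order 12, 11, with no cell reused.
Route from 14: right to 15, up to 12, left to 11, 3× up (reaching 2) — 6 moves in all.
Check: order respected (12 at step 2, 11 at step 3); 6 moves as required.

14, 15, 12, 11, 8, 5, 2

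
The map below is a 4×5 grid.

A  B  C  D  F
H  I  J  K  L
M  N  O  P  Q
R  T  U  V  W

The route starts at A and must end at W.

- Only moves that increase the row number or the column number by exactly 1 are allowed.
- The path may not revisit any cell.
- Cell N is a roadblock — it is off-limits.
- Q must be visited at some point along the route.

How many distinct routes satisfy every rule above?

A right/down-only route from A to W makes exactly 3 down-moves and 4 right-moves in some order.
With no other constraints that would be C(7,3) = 35 routes.
Split at Q and multiply the segment counts (each segment already excludes blocked cells): A→Q: 12; Q→W: 1; product = 12.
That gives 12 routes.

12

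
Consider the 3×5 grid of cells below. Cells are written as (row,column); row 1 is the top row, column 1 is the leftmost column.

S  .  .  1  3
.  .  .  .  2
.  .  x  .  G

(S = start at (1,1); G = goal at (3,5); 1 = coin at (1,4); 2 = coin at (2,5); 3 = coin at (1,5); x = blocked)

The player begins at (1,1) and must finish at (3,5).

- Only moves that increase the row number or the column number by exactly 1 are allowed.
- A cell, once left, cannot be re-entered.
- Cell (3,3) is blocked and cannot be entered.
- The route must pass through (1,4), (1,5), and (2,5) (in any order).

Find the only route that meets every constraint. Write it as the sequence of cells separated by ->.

Moves only go right or down, so the column and row indices never decrease.
Route from (1,1): 4× right (reaching (1,5)), 2× down (reaching (3,5)) — 6 moves in all.
Check: all required cells visited.

(1,1) -> (1,2) -> (1,3) -> (1,4) -> (1,5) -> (2,5) -> (3,5)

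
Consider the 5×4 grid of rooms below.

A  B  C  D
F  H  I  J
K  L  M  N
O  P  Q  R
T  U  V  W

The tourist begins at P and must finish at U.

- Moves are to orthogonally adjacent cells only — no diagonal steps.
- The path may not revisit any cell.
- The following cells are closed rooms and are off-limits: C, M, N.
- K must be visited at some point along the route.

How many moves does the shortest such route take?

Any route passes through K somewhere between P and U. Summing Manhattan distances along the two legs (P → K → U) gives a lower bound of 2 + 3 = 5 moves.
A route of 5 moves achieves this: P → L → K → O → T → U.
Since 5 matches the lower bound, it is optimal.

5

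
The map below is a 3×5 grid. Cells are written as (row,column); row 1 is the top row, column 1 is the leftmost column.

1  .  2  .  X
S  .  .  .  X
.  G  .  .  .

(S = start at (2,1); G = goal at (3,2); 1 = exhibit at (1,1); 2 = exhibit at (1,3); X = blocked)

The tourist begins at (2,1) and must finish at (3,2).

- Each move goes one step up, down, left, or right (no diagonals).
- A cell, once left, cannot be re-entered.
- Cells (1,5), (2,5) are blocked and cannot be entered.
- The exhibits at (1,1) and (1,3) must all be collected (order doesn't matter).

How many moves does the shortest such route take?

Any route passes through (1,1) and (1,3) in some order between (2,1) and (3,2). Summing Manhattan distances along each leg and taking the cheapest ordering ((2,1) → (1,1) → (1,3) → (3,2)) gives a lower bound of 1 + 2 + 3 = 6 moves.
A route of 6 moves achieves this: (2,1) → (1,1) → (1,2) → (1,3) → (2,3) → (3,3) → (3,2).
Since 6 matches the lower bound, it is optimal.

6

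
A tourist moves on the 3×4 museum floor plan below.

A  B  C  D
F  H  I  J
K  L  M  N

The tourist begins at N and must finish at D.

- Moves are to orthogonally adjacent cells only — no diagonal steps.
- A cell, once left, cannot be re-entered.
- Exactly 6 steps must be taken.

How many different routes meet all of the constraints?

Need simple routes of exactly 6 moves from N to D (Manhattan distance 2, so 2 moves are spent on a detour and 2 undoing it).
Enumerating: N J I H B C D | N M I H B C D | N M L H B C D | N M L H I C D | N M L H I J D.
That gives 5 routes.

5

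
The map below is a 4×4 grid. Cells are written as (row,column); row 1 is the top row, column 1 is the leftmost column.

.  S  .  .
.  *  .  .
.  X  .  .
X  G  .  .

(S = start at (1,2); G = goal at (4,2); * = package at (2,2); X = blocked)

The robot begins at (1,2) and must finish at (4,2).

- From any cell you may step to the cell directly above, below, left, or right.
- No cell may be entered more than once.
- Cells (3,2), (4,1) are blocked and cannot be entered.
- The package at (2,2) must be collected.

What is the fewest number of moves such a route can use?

5

Any route passes through (2,2) somewhere between (1,2) and (4,2). Summing Manhattan distances along the two legs ((1,2) → (2,2) → (4,2)) gives a lower bound of 1 + 2 = 3 moves.
That bound ignores the blocked cells. Measuring each leg by the fewest moves that actually steer around them ((1,2)→(2,2): 1; (2,2)→(4,2): 4) raises the lower bound to 5.
A route of 5 moves exists: (1,2) → (2,2) → (2,3) → (3,3) → (4,3) → (4,2).
Since 5 matches that lower bound, it is optimal.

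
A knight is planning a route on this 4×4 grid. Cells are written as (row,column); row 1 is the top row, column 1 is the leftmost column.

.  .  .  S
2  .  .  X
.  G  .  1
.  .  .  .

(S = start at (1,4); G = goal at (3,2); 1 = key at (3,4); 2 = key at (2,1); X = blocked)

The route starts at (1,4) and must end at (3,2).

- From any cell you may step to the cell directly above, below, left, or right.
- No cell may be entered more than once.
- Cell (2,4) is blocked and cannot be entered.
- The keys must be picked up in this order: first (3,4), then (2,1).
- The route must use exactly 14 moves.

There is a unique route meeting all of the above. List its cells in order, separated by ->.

The waypoints must appear in the order (3,4), (2,1), with no cell reused.
Route from (1,4): left 1 to (1,3), down 2 to (3,3), right 1 to (3,4), down 1 to (4,4), left 3 to (4,1), up 3 to (1,1), right 1 to (1,2), down 2 to (3,2) — 14 moves in all.
Check: order respected (1 at step 4, 2 at step 10); 14 moves as required.

(1,4) -> (1,3) -> (2,3) -> (3,3) -> (3,4) -> (4,4) -> (4,3) -> (4,2) -> (4,1) -> (3,1) -> (2,1) -> (1,1) -> (1,2) -> (2,2) -> (3,2)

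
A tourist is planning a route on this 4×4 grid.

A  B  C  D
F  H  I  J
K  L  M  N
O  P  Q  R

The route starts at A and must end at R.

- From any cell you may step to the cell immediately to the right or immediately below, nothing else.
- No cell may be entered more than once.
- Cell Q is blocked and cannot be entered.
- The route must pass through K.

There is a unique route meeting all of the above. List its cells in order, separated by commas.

Moves only go right or down, so the column and row indices never decrease.
Route from A: 2× down (reaching K), 3× right (reaching N), down to R — 6 moves in all.
Check: all required cells visited.

A, F, K, L, M, N, R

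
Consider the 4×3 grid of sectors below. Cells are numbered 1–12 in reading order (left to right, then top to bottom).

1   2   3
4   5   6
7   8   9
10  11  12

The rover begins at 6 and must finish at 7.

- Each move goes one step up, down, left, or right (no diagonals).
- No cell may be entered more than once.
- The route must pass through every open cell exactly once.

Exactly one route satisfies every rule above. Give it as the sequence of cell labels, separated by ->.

Need to visit all 12 open cells exactly once, starting at 6 and ending at 7.
Cell 1 has only two open neighbours (4 and 2), so the path must pass straight through it: one of those is the cell it's entered from and the other is where it exits.
Route from 6: up to 3, 2× left (reaching 1), down to 4, right to 5, down to 8, right to 9, down to 12, 2× left (reaching 10), up to 7 — 11 moves in all.
Check: all 12 open cells covered.

6 -> 3 -> 2 -> 1 -> 4 -> 5 -> 8 -> 9 -> 12 -> 11 -> 10 -> 7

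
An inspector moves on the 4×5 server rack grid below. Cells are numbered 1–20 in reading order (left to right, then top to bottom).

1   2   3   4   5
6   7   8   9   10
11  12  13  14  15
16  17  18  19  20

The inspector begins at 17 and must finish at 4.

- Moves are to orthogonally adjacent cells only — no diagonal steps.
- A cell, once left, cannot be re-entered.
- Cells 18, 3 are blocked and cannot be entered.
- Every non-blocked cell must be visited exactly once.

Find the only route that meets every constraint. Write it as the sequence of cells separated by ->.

17 -> 16 -> 11 -> 6 -> 1 -> 2 -> 7 -> 12 -> 13 -> 8 -> 9 -> 14 -> 19 -> 20 -> 15 -> 10 -> 5 -> 4

Need to visit all 18 open cells exactly once, starting at 17 and ending at 4.
Cell 19 has only two open neighbours (14 and 20), so the path must pass straight through it: one of those is the cell it's entered from and the other is where it exits.
Route from 17: left 1 to 16, up 3 to 1, right 1 to 2, down 2 to 12, right 1 to 13, up 1 to 8, right 1 to 9, down 2 to 19, right 1 to 20, up 3 to 5, left 1 to 4 — 17 moves in all.
Check: all 18 open cells covered.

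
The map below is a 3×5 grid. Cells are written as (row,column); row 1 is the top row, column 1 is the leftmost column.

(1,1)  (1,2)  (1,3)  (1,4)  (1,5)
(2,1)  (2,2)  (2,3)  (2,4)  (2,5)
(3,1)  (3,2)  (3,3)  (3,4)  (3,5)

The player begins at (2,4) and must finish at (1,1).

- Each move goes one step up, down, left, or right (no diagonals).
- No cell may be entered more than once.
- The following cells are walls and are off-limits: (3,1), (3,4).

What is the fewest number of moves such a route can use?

4

The Manhattan distance from (2,4) to (1,1) is |2−1| + |4−1| = 4, so at least 4 moves are needed.
A route of 4 moves achieves this: (2,4) → (1,4) → (1,3) → (1,2) → (1,1).
Since 4 matches the lower bound, it is optimal.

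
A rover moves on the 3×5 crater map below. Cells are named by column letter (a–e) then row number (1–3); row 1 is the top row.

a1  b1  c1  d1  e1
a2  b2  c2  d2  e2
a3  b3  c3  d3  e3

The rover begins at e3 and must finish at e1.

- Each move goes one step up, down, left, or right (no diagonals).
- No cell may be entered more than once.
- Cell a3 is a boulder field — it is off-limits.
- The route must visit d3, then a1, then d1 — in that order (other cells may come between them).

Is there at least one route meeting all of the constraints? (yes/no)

yes

One route that works: e3 → d3 → d2 → c2 → b2 → a2 → a1 → b1 → c1 → d1 → e1.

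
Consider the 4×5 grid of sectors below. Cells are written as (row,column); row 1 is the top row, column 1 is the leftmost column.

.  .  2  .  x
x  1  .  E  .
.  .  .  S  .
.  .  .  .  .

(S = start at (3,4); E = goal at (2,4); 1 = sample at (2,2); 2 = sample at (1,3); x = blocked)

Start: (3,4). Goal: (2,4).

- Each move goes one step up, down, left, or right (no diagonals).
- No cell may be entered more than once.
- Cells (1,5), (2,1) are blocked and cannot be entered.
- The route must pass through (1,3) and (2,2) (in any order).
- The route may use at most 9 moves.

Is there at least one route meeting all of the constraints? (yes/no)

One route that works: (3,4) → (3,3) → (2,3) → (2,2) → (1,2) → (1,3) → (1,4) → (2,4).

yes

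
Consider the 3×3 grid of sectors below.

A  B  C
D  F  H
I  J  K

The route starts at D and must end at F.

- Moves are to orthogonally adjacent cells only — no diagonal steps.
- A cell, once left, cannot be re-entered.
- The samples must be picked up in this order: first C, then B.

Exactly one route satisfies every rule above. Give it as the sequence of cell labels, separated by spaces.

The waypoints must appear in the order C, B, with no cell reused.
Route from D: down 1 to I, right 2 to K, up 2 to C, left 1 to B, down 1 to F — 7 moves in all.
Check: order respected (C at step 5, B at step 6).

D I J K H C B F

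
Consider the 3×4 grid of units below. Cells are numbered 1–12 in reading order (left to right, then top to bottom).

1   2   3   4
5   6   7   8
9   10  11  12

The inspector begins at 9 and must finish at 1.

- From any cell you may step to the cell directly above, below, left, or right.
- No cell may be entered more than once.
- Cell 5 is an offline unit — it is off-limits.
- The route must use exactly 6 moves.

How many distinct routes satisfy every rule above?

3

Need simple routes of exactly 6 moves from 9 to 1 (Manhattan distance 2, so 2 moves are spent on a detour and 2 undoing it).
Enumerating: 9 10 6 7 3 2 1 | 9 10 11 7 3 2 1 | 9 10 11 7 6 2 1.
That gives 3 routes.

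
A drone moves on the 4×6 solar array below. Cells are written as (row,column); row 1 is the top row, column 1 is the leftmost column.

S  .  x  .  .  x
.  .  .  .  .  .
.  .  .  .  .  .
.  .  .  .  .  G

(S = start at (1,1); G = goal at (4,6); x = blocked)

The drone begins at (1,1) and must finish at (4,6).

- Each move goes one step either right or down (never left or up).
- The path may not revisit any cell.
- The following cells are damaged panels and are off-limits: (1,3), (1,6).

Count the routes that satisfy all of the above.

A right/down-only route from (1,1) to (4,6) makes exactly 3 down-moves and 5 right-moves in some order.
With no other constraints that would be C(8,3) = 56 routes.
Subtract routes through each blocked cell (inclusion–exclusion for overlaps): − through (1,3): 20 − through (1,6): 1 + through (1,3)&(1,6): 1 → 36.
That gives 36 routes.

36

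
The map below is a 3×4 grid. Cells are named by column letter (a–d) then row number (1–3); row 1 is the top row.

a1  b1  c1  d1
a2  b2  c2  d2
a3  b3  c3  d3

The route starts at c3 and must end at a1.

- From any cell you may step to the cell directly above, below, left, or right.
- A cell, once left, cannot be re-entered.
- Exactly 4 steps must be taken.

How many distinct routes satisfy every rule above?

6

Need simple routes of exactly 4 moves from c3 to a1 (Manhattan distance 4, so 0 moves are spent on a detour and 0 undoing it).
Enumerating: c3 c2 c1 b1 a1 | c3 c2 b2 b1 a1 | c3 c2 b2 a2 a1 | c3 b3 b2 b1 a1 | c3 b3 b2 a2 a1 | c3 b3 a3 a2 a1.
That gives 6 routes.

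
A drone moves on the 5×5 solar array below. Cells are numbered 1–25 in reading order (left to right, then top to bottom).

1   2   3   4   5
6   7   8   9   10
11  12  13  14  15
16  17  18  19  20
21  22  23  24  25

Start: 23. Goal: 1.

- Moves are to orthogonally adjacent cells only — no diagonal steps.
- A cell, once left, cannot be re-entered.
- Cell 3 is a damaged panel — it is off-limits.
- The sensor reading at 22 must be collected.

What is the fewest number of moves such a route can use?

Any route passes through 22 somewhere between 23 and 1. Summing Manhattan distances along the two legs (23 → 22 → 1) gives a lower bound of 1 + 5 = 6 moves.
A route of 6 moves achieves this: 23 → 22 → 17 → 12 → 7 → 2 → 1.
Since 6 matches the lower bound, it is optimal.

6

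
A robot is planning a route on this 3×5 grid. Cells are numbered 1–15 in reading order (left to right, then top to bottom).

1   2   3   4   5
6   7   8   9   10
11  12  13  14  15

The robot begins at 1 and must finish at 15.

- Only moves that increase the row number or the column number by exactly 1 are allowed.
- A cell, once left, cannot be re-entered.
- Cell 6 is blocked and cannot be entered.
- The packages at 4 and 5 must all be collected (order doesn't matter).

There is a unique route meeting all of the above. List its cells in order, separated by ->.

1 -> 2 -> 3 -> 4 -> 5 -> 10 -> 15

Moves only go right or down, so the column and row indices never decrease.
Route from 1: 4× right (reaching 5), 2× down (reaching 15) — 6 moves in all.
Check: all required cells visited.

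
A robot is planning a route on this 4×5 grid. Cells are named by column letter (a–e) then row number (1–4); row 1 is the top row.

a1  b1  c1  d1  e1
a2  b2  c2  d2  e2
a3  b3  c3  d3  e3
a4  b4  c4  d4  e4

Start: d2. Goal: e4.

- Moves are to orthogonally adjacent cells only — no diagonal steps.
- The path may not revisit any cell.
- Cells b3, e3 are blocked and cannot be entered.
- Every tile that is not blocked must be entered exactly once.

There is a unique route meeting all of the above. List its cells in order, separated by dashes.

Need to visit all 18 open cells exactly once, starting at d2 and ending at e4.
Cell a1 has only two open neighbours (a2 and b1), so the path must pass straight through it: one of those is the cell it's entered from and the other is where it exits.
Route from d2: right to e2, up to e1, 2× left (reaching c1), down to c2, left to b2, up to b1, left to a1, 3× down (reaching a4), 2× right (reaching c4), up to c3, right to d3, down to d4, right to e4 — 17 moves in all.
Check: all 18 open cells covered.

d2 - e2 - e1 - d1 - c1 - c2 - b2 - b1 - a1 - a2 - a3 - a4 - b4 - c4 - c3 - d3 - d4 - e4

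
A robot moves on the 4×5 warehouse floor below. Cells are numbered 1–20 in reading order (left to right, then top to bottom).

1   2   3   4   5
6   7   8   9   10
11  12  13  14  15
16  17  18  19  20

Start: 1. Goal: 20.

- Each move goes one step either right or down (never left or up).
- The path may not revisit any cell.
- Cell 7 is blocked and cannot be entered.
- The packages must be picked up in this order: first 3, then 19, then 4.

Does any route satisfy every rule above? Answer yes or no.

no

4 lies above 19, so going from 19 to 4 would need an upward move — but moves only go right/down, so 19 cannot be visited before 4.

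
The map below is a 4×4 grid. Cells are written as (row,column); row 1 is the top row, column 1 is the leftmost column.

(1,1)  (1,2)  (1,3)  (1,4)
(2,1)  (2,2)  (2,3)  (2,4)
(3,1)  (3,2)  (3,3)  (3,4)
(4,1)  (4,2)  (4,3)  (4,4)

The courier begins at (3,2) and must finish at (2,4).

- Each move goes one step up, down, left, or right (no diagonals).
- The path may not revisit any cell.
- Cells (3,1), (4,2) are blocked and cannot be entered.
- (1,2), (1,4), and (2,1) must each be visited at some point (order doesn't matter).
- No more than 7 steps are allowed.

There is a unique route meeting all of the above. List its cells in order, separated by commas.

The budget equals the shortest possible length, so every move has to be on a shortest route through the required cells.
Route from (3,2): up to (2,2), left to (2,1), up to (1,1), 3× right (reaching (1,4)), down to (2,4) — 7 moves in all.
Check: all required cells visited; 7 ≤ 7 moves.

(3,2), (2,2), (2,1), (1,1), (1,2), (1,3), (1,4), (2,4)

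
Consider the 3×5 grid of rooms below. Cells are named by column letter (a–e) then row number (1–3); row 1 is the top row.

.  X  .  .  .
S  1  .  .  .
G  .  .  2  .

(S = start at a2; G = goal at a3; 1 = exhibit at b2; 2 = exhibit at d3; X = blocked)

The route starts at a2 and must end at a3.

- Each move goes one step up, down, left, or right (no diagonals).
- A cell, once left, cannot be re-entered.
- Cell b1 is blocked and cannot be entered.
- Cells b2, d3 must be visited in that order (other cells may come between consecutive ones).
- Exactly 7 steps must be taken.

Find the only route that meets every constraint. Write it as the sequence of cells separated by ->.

a2 -> b2 -> c2 -> d2 -> d3 -> c3 -> b3 -> a3

The waypoints must appear in the order b2, d3, with no cell reused.
Route from a2: 3× right (reaching d2), down to d3, 3× left (reaching a3) — 7 moves in all.
Check: order respected (1 at step 1, 2 at step 4); 7 moves as required.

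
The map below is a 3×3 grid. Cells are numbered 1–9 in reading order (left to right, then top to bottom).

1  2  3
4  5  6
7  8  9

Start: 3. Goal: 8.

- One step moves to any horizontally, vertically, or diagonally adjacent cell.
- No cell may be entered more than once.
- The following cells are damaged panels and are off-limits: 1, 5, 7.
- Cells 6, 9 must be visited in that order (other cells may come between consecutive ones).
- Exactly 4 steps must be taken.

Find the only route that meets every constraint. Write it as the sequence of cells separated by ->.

The waypoints must appear in the order 6, 9, with no cell reused.
Route from 3: left 1 to 2, down-right 1 to 6, down 1 to 9, left 1 to 8 — 4 moves in all.
Check: order respected (6 at step 2, 9 at step 3); 4 moves as required.

3 -> 2 -> 6 -> 9 -> 8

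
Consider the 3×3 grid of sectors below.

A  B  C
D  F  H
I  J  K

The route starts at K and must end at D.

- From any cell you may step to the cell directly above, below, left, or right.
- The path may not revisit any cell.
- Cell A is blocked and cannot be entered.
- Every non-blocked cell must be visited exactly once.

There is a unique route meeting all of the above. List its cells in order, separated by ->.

K -> H -> C -> B -> F -> J -> I -> D

Need to visit all 8 open cells exactly once, starting at K and ending at D.
Cell C has only two open neighbours (H and B), so the path must pass straight through it: one of those is the cell it's entered from and the other is where it exits.
Route from K: 2× up (reaching C), left to B, 2× down (reaching J), left to I, up to D — 7 moves in all.
Check: all 8 open cells covered.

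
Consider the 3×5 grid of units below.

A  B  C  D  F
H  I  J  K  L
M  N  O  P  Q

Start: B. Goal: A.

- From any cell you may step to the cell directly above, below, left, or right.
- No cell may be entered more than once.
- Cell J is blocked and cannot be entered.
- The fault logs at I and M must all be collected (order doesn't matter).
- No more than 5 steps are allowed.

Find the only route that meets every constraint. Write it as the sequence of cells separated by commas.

The budget equals the shortest possible length, so every move has to be on a shortest route through the required cells.
Route from B: down 2 to N, left 1 to M, up 2 to A — 5 moves in all.
Check: all required cells visited; 5 ≤ 5 moves.

B, I, N, M, H, A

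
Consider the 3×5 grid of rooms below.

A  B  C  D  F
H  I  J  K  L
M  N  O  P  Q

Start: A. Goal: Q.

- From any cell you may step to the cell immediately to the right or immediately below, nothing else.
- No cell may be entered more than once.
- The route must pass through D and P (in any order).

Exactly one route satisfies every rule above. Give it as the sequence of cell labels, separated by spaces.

Moves only go right or down, so the column and row indices never decrease.
Route from A: 3× right (reaching D), 2× down (reaching P), right to Q — 6 moves in all.
Check: all required cells visited.

A B C D K P Q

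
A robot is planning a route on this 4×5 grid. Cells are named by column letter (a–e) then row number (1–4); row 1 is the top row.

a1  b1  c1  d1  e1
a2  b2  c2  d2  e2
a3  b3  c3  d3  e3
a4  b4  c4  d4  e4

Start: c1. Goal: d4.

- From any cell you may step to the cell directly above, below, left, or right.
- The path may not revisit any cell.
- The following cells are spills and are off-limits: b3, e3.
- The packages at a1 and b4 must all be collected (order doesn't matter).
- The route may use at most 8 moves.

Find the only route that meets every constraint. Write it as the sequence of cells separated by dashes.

c1 - b1 - a1 - a2 - a3 - a4 - b4 - c4 - d4

Any route must reach a1 and b4 and still end at d4 within 8 moves, so the order of the required stops is forced.
Route from c1: 2× left (reaching a1), 3× down (reaching a4), 3× right (reaching d4) — 8 moves in all.
Check: all required cells visited; 8 ≤ 8 moves.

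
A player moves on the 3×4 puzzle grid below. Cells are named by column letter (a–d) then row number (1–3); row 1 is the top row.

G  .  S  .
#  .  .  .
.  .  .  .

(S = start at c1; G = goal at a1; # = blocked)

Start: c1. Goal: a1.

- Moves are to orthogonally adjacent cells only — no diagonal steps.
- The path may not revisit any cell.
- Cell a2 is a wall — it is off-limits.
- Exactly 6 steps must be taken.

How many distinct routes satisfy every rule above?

Need simple routes of exactly 6 moves from c1 to a1 (Manhattan distance 2, so 2 moves are spent on a detour and 2 undoing it).
Enumerating: c1 c2 c3 b3 b2 b1 a1 | c1 d1 d2 c2 b2 b1 a1.
That gives 2 routes.

2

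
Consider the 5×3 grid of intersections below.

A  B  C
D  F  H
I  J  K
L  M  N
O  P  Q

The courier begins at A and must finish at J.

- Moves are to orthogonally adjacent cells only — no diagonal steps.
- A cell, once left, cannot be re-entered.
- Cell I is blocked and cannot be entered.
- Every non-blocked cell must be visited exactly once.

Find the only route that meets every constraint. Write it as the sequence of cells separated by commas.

A, D, F, B, C, H, K, N, Q, P, O, L, M, J

Need to visit all 14 open cells exactly once, starting at A and ending at J.
Cell Q has only two open neighbours (N and P), so the path must pass straight through it: one of those is the cell it's entered from and the other is where it exits.
Route from A: down 1 to D, right 1 to F, up 1 to B, right 1 to C, down 4 to Q, left 2 to O, up 1 to L, right 1 to M, up 1 to J — 13 moves in all.
Check: all 14 open cells covered.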